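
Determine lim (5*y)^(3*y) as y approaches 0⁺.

1

Base → 0⁺ and exponent → 0⁺: a 0^0 form.
Take logs: 3y·ln(5y). This is 0·(−∞); rewriting as ln(5y)/(1/(3y)) and applying L'Hôpital gives 0.
Hence the limit is e^0 = 1.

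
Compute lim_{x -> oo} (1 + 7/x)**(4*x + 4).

e^(28)

Let L be the limit and take ln: ln L = lim (4x + 4)·ln(1 + 7/x) = lim (4x + 4)·(7/x + O(1/x²)) = 28.
Hence L = e^(28).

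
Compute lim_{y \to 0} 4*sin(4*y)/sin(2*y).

8

Substitution gives 0/0.
Divide numerator and denominator by y: sin(4y)/y → 4 and sin(2y)/y → 2, so the limit is 4·4/2 = 8.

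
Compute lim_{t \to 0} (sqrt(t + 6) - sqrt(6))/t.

√(6)/12

Substitution gives 0/0. Multiply numerator and denominator by the conjugate √(6 + t) + √6.
The numerator becomes (6 + t) − 6 = t, so the expression simplifies to 1/(√(6 + t) + √6).
Letting t → 0 gives 1/(2√6) = √(6)/12.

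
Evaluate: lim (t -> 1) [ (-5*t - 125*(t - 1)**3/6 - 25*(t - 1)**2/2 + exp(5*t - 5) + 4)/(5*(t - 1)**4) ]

Direct substitution gives 0/0.
Apply L'Hôpital: lim (-25*t - 125*(t - 1)^2/2 + 5*e^(5*t - 5) + 20)/(20*(t - 1)^3), still 0/0.
Apply L'Hôpital: lim (-125*t + 25*e^(5*t - 5) + 100)/(60*(t - 1)^2), still 0/0.
Apply L'Hôpital: lim (125*e^(5*t - 5) - 125)/(120*t - 120), still 0/0.
After 4 applications of L'Hôpital's rule the quotient is (625*e^(5*t - 5))/(120); substituting t = 1 gives 125/24.

125/24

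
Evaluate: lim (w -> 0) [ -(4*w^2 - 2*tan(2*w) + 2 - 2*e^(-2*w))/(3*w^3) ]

8/9

Substitution gives 0/0 (the numerator vanishes to order 3).
Expand each term to order w^3: the coefficient of w^3 in -2·e^(-2w) is 8/3 and in -2·tan(2w) is -16/3.
Lower-order terms cancel with the polynomial part, so the numerator is (-8/3)·w^3 + o(w^3), and the limit is (-8/3)/(-3) = 8/9.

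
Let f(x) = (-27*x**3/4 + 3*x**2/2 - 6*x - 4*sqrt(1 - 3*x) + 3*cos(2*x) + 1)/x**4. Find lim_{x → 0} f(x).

469/32

Substitution gives 0/0 (the numerator vanishes to order 4).
Expand each term to order x^4: the coefficient of x^4 in 3·cos(2x) is 2 and in -4·√(1 - 3x) is 405/32.
Lower-order terms cancel with the polynomial part, so the numerator is (469/32)·x^4 + o(x^4), and the limit is (469/32)/(1) = 469/32.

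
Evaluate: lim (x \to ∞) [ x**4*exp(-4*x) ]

0

Write as x^4/e^{4x}, an ∞/∞ form.
Exponential growth dominates any polynomial, so repeated L'Hôpital (or the standard result) gives 0.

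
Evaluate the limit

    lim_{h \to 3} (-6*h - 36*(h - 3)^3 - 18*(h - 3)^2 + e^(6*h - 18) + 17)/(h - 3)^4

54

Direct substitution gives 0/0.
Apply L'Hôpital: lim (-36*h - 108*(h - 3)^2 + 6*e^(6*h - 18) + 102)/(4*(h - 3)^3), still 0/0.
Apply L'Hôpital: lim (-216*h + 36*e^(6*h - 18) + 612)/(12*(h - 3)^2), still 0/0.
Apply L'Hôpital: lim (216*e^(6*h - 18) - 216)/(24*h - 72), still 0/0.
After 4 applications of L'Hôpital's rule the quotient is (1296*e^(6*h - 18))/(24); substituting h = 3 gives 54.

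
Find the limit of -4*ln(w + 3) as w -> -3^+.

As w → -3⁺, w + 3 → 0⁺ and ln(w + 3) → −∞.
Multiplying by -4 gives ∞.

∞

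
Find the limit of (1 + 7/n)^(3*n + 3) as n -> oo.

e^(21)

Write it as [(1 + 7/n)^n]^(3) · (1 + 7/n)^(3). The bracketed term tends to e^(7) and the second factor to 1, so the limit is e^(21).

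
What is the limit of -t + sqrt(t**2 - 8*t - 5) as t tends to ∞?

-4

This has the form ∞ − ∞. Multiply and divide by the conjugate √(t^2 - 8*t - 5) + t.
That gives (-8t - 5) / (√(t^2 - 8*t - 5) + t).
Divide numerator and denominator by t: the limit is -8/(2·1) = -4.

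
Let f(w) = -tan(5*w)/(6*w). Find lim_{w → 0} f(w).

Substitution gives 0/0.
Since tan(u)/u → 1 as u → 0, tan(5w)/(5w) → 1 and the limit is 5/(-6) = -5/6.

-5/6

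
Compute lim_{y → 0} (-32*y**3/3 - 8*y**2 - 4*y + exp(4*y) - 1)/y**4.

Direct substitution gives 0/0.
Apply L'Hôpital: lim (-32*y^2 - 16*y + 4*e^(4*y) - 4)/(4*y^3), still 0/0.
Apply L'Hôpital: lim (-64*y + 16*e^(4*y) - 16)/(12*y^2), still 0/0.
Apply L'Hôpital: lim (64*e^(4*y) - 64)/(24*y), still 0/0.
After 4 applications of L'Hôpital's rule the quotient is (256*e^(4*y))/(24); substituting y = 0 gives 32/3.

32/3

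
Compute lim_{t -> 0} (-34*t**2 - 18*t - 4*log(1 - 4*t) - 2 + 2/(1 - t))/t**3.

Substitution gives 0/0 (the numerator vanishes to order 3).
Expand each term to order t^3: the coefficient of t^3 in -4·ln(1 - 4t) is 256/3 and in 2·1/(1 - t) is 2.
Lower-order terms cancel with the polynomial part, so the numerator is (262/3)·t^3 + o(t^3), and the limit is (262/3)/(1) = 262/3.

262/3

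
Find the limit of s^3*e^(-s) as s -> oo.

0

Write as s^3/e^{1s}, an ∞/∞ form.
Exponential growth dominates any polynomial, so repeated L'Hôpital (or the standard result) gives 0.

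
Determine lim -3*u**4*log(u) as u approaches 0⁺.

This is a 0·(−∞) form. Rewrite as -3·ln(u) / u^(−4) and apply L'Hôpital:
the derivative quotient is -3·(1/u) / (−4·u^(−5)) = (3/4)·u^4 → 0.

0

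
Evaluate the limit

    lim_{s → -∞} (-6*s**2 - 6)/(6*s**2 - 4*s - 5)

-1

Numerator and denominator both have degree 2.
Dividing every term by s^2, all lower-order terms vanish and the limit is the ratio of leading coefficients, -6/(6) = -1.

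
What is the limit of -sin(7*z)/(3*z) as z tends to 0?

-7/3

Substitution gives 0/0.
Write it as (7/(-3))·sin(7z)/(7z); since sin(u)/u → 1, the limit is -7/3.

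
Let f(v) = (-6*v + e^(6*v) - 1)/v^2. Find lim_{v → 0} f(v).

Direct substitution gives 0/0.
Apply L'Hôpital: lim (6*e^(6*v) - 6)/(2*v), still 0/0.
After 2 applications of L'Hôpital's rule the quotient is (36*e^(6*v))/(2); substituting v = 0 gives 18.

18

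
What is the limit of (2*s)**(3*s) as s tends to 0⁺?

Base → 0⁺ and exponent → 0⁺: a 0^0 form.
Take logs: 3s·ln(2s). This is 0·(−∞); rewriting as ln(2s)/(1/(3s)) and applying L'Hôpital gives 0.
Hence the limit is e^0 = 1.

1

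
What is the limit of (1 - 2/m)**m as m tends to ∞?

Let L be the limit and take ln: ln L = lim (m)·ln(1 - 2/m) = lim (m)·(-2/m + O(1/m²)) = -2.
Hence L = e^(-2).

e^(-2)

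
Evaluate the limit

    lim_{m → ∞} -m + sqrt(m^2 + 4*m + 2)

2

This has the form ∞ − ∞. Multiply and divide by the conjugate √(m^2 + 4*m + 2) + m.
That gives (4m + 2) / (√(m^2 + 4*m + 2) + m).
Divide numerator and denominator by m: the limit is 4/(2·1) = 2.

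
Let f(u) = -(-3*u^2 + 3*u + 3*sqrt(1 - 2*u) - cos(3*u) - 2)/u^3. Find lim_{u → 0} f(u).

3/2

Substitution gives 0/0 (the numerator vanishes to order 3).
Expand each term to order u^3: the coefficient of u^3 in 3·√(1 - 2u) is -3/2 and in −cos(3u) is 0.
Lower-order terms cancel with the polynomial part, so the numerator is (-3/2)·u^3 + o(u^3), and the limit is (-3/2)/(-1) = 3/2.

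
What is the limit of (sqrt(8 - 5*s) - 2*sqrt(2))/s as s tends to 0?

-5*√(2)/8

Substitution gives 0/0. Multiply numerator and denominator by the conjugate √(8 - 5s) + √8.
The numerator becomes (8 - 5s) − 8 = -5s, so the expression simplifies to -5/(√(8 - 5s) + √8).
Letting s → 0 gives -5/(2√8) = -5*√(2)/8.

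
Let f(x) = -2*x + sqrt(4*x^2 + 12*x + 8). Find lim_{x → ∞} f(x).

This has the form ∞ − ∞. Multiply and divide by the conjugate √(4*x^2 + 12*x + 8) + 2x.
That gives (12x + 8) / (√(4*x^2 + 12*x + 8) + 2x).
Divide numerator and denominator by x: the limit is 12/(2·2) = 3.

3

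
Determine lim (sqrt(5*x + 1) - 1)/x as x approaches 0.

A 0/0 form; rationalise with √(1 + 5x) + √1. This collapses the numerator to 5x, leaving 5/(√(1 + 5x) + √1) → 5/(2√1) = 5/2.

5/2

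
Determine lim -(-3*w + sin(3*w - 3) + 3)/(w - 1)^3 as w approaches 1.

Direct substitution gives 0/0.
Apply L'Hôpital: lim (3*cos(3*w - 3) - 3)/(-3*(w - 1)^2), still 0/0.
Apply L'Hôpital: lim (-9*sin(3*w - 3))/(6 - 6*w), still 0/0.
After 3 applications of L'Hôpital's rule the quotient is (-27*cos(3*w - 3))/(-6); substituting w = 1 gives 9/2.

9/2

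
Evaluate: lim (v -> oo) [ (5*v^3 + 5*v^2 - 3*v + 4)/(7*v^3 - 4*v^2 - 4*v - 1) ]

Numerator and denominator both have degree 3.
Dividing every term by v^3, all lower-order terms vanish and the limit is the ratio of leading coefficients, 5/(7) = 5/7.

5/7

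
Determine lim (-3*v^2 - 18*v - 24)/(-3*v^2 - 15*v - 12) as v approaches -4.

Direct substitution gives 0/0, so factor. Both numerator and denominator have (v + 4) as a factor.
After cancelling, the expression reduces to (-3*v - 6)/(-3*v - 3).
Substituting v = -4 gives 2/3.

2/3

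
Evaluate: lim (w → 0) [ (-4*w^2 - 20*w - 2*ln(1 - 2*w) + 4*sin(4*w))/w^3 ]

-112/3

Substitution gives 0/0 (the numerator vanishes to order 3).
Expand each term to order w^3: the coefficient of w^3 in 4·sin(4w) is -128/3 and in -2·ln(1 - 2w) is 16/3.
Lower-order terms cancel with the polynomial part, so the numerator is (-112/3)·w^3 + o(w^3), and the limit is (-112/3)/(1) = -112/3.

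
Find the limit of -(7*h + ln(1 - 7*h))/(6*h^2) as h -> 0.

49/12

Direct substitution gives 0/0.
Apply L'Hôpital: lim (7 - 7/(1 - 7*h))/(-12*h), still 0/0.
After 2 applications of L'Hôpital's rule the quotient is (-49/(1 - 7*h)^2)/(-12); substituting h = 0 gives 49/12.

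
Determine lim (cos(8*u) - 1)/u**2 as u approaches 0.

Direct substitution gives 0/0.
Apply L'Hôpital: lim (-8*sin(8*u))/(2*u), still 0/0.
After 2 applications of L'Hôpital's rule the quotient is (-64*cos(8*u))/(2); substituting u = 0 gives -32.

-32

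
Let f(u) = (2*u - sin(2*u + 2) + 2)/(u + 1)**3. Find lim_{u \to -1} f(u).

4/3

Direct substitution gives 0/0.
Apply L'Hôpital: lim (2 - 2*cos(2*u + 2))/(3*(u + 1)^2), still 0/0.
Apply L'Hôpital: lim (4*sin(2*u + 2))/(6*u + 6), still 0/0.
After 3 applications of L'Hôpital's rule the quotient is (8*cos(2*u + 2))/(6); substituting u = -1 gives 4/3.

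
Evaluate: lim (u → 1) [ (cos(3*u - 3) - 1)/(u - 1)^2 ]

-9/2

Direct substitution gives 0/0.
Apply L'Hôpital: lim (-3*sin(3*u - 3))/(2*u - 2), still 0/0.
After 2 applications of L'Hôpital's rule the quotient is (-9*cos(3*u - 3))/(2); substituting u = 1 gives -9/2.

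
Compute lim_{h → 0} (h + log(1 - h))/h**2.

Direct substitution gives 0/0.
Apply L'Hôpital: lim (1 - 1/(1 - h))/(2*h), still 0/0.
After 2 applications of L'Hôpital's rule the quotient is (-1/(1 - h)^2)/(2); substituting h = 0 gives -1/2.

-1/2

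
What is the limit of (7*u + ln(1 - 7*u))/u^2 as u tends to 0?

-49/2

Direct substitution gives 0/0.
Apply L'Hôpital: lim (7 - 7/(1 - 7*u))/(2*u), still 0/0.
After 2 applications of L'Hôpital's rule the quotient is (-49/(1 - 7*u)^2)/(2); substituting u = 0 gives -49/2.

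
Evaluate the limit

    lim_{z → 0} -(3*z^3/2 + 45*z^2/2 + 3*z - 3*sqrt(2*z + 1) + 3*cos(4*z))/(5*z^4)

-271/40

Substitution gives 0/0; apply L'Hôpital's rule 4 times.
After differentiating numerator and denominator 4 times the quotient is (768*cos(4*z) + 45/(2*z + 1)^(7/2))/(-120); at z = 0 this is -271/40.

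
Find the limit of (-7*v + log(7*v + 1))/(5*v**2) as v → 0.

-49/10

Direct substitution gives 0/0.
Apply L'Hôpital: lim (-7 + 7/(7*v + 1))/(10*v), still 0/0.
After 2 applications of L'Hôpital's rule the quotient is (-49/(7*v + 1)^2)/(10); substituting v = 0 gives -49/10.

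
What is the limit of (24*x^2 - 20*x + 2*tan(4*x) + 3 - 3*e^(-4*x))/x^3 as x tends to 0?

224/3

Substitution gives 0/0 (the numerator vanishes to order 3).
Expand each term to order x^3: the coefficient of x^3 in -3·e^(-4x) is 32 and in 2·tan(4x) is 128/3.
Lower-order terms cancel with the polynomial part, so the numerator is (224/3)·x^3 + o(x^3), and the limit is (224/3)/(1) = 224/3.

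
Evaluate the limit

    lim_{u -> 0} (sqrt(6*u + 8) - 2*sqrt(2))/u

3*√(2)/4

A 0/0 form; rationalise with √(8 + 6u) + √8. This collapses the numerator to 6u, leaving 6/(√(8 + 6u) + √8) → 6/(2√8) = 3*√(2)/4.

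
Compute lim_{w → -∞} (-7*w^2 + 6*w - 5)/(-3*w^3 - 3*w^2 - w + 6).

0

The denominator has degree 3 and the numerator degree 2. Dividing numerator and denominator by w^3 sends every term to 0 except the leading denominator term, so the limit is 0.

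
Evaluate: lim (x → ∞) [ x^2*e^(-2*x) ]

Write as x^2/e^{2x}, an ∞/∞ form.
Exponential growth dominates any polynomial, so repeated L'Hôpital (or the standard result) gives 0.

0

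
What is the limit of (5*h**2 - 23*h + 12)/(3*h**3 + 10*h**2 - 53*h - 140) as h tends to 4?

17/171

Direct substitution gives 0/0, so factor. Both numerator and denominator have (h - 4) as a factor.
After cancelling, the expression reduces to (5*h - 3)/(3*h^2 + 22*h + 35).
Substituting h = 4 gives 17/171.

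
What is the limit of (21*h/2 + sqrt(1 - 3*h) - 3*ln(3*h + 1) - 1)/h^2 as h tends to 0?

Substitution gives 0/0; apply L'Hôpital's rule 2 times.
After differentiating numerator and denominator 2 times the quotient is (27/(3*h + 1)^2 - 9/(4*(1 - 3*h)^(3/2)))/(2); at h = 0 this is 99/8.

99/8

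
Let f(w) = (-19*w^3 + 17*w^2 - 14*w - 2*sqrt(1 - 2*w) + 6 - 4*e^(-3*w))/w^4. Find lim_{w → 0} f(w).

-49/4

Substitution gives 0/0 (the numerator vanishes to order 4).
Expand each term to order w^4: the coefficient of w^4 in -2·√(1 - 2w) is 5/4 and in -4·e^(-3w) is -27/2.
Lower-order terms cancel with the polynomial part, so the numerator is (-49/4)·w^4 + o(w^4), and the limit is (-49/4)/(1) = -49/4.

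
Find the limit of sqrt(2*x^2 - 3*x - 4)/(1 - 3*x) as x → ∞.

For large |x|, √(2*x^2 - 3*x - 4) ≈ √2·|x| and the denominator ≈ -3x.
Since x → +∞, |x| = x, giving √2/(-3) = -√(2)/3.

-√(2)/3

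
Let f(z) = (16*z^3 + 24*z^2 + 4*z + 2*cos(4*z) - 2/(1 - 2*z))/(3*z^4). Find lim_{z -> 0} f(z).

Substitution gives 0/0 (the numerator vanishes to order 4).
Expand each term to order z^4: the coefficient of z^4 in 2·cos(4z) is 64/3 and in -2·1/(1 - 2z) is -32.
Lower-order terms cancel with the polynomial part, so the numerator is (-32/3)·z^4 + o(z^4), and the limit is (-32/3)/(3) = -32/9.

-32/9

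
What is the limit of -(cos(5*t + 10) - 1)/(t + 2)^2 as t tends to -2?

Direct substitution gives 0/0.
Apply L'Hôpital: lim (-5*sin(5*t + 10))/(-2*t - 4), still 0/0.
After 2 applications of L'Hôpital's rule the quotient is (-25*cos(5*t + 10))/(-2); substituting t = -2 gives 25/2.

25/2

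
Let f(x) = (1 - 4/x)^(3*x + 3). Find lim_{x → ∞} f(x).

e^(-12)

Write it as [(1 - 4/x)^x]^(3) · (1 - 4/x)^(3). The bracketed term tends to e^(-4) and the second factor to 1, so the limit is e^(-12).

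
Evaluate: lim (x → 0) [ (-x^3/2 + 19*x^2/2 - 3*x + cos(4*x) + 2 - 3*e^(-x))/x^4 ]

253/24

Substitution gives 0/0; apply L'Hôpital's rule 4 times.
After differentiating numerator and denominator 4 times the quotient is (256*cos(4*x) - 3*e^(-x))/(24); at x = 0 this is 253/24.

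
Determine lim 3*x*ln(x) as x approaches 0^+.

This is a 0·(−∞) form. Rewrite as 3·ln(x) / x^(−1) and apply L'Hôpital:
the derivative quotient is 3·(1/x) / (−1·x^(−2)) = (-3/1)·x^1 → 0.

0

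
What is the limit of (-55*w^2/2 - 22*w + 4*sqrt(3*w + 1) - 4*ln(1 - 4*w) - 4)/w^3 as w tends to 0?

Substitution gives 0/0; apply L'Hôpital's rule 3 times.
After differentiating numerator and denominator 3 times the quotient is (-512/(4*w - 1)^3 + 81/(2*(3*w + 1)^(5/2)))/(6); at w = 0 this is 1105/12.

1105/12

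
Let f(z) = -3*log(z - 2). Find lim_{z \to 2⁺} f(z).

∞

As z → 2⁺, z - 2 → 0⁺ and ln(z - 2) → −∞.
Multiplying by -3 gives ∞.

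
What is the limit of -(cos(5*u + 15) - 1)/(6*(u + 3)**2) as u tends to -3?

Direct substitution gives 0/0.
Apply L'Hôpital: lim (-5*sin(5*u + 15))/(-12*u - 36), still 0/0.
After 2 applications of L'Hôpital's rule the quotient is (-25*cos(5*u + 15))/(-12); substituting u = -3 gives 25/12.

25/12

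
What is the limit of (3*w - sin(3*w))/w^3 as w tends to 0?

Direct substitution gives 0/0.
Apply L'Hôpital: lim (3 - 3*cos(3*w))/(3*w^2), still 0/0.
Apply L'Hôpital: lim (9*sin(3*w))/(6*w), still 0/0.
After 3 applications of L'Hôpital's rule the quotient is (27*cos(3*w))/(6); substituting w = 0 gives 9/2.

9/2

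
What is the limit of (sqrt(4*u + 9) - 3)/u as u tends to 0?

2/3

A 0/0 form; rationalise with √(9 + 4u) + √9. This collapses the numerator to 4u, leaving 4/(√(9 + 4u) + √9) → 4/(2√9) = 2/3.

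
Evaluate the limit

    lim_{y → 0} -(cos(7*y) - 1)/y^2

Direct substitution gives 0/0.
Apply L'Hôpital: lim (-7*sin(7*y))/(-2*y), still 0/0.
After 2 applications of L'Hôpital's rule the quotient is (-49*cos(7*y))/(-2); substituting y = 0 gives 49/2.

49/2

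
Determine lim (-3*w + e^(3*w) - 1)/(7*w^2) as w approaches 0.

Direct substitution gives 0/0.
Apply L'Hôpital: lim (3*e^(3*w) - 3)/(14*w), still 0/0.
After 2 applications of L'Hôpital's rule the quotient is (9*e^(3*w))/(14); substituting w = 0 gives 9/14.

9/14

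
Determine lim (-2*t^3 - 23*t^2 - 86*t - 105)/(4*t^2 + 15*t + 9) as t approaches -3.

Direct substitution gives 0/0, so factor. Both numerator and denominator have (t + 3) as a factor.
After cancelling, the expression reduces to (-2*t^2 - 17*t - 35)/(4*t + 3).
Substituting t = -3 gives 2/9.

2/9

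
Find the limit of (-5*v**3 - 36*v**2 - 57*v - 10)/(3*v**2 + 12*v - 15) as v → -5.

At v = -5 both the top and bottom vanish — a removable singularity. Factoring out (v + 5) from each leaves (-5*v^2 - 11*v - 2)/(3*v - 3), which at v = -5 equals 4.

4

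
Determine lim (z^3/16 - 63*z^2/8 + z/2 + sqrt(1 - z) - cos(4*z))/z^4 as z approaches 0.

-4111/384

Substitution gives 0/0 (the numerator vanishes to order 4).
Expand each term to order z^4: the coefficient of z^4 in √(1 - z) is -5/128 and in −cos(4z) is -32/3.
Lower-order terms cancel with the polynomial part, so the numerator is (-4111/384)·z^4 + o(z^4), and the limit is (-4111/384)/(1) = -4111/384.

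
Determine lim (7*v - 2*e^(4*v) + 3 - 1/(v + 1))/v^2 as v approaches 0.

Substitution gives 0/0 (the numerator vanishes to order 2).
Expand each term to order v^2: the coefficient of v^2 in -2·e^(4v) is -16 and in −1/(1 + v) is -1.
Lower-order terms cancel with the polynomial part, so the numerator is (-17)·v^2 + o(v^2), and the limit is (-17)/(1) = -17.

-17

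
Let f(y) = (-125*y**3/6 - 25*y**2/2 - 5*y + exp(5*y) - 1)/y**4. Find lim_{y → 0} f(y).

625/24

Direct substitution gives 0/0.
Apply L'Hôpital: lim (-125*y^2/2 - 25*y + 5*e^(5*y) - 5)/(4*y^3), still 0/0.
Apply L'Hôpital: lim (-125*y + 25*e^(5*y) - 25)/(12*y^2), still 0/0.
Apply L'Hôpital: lim (125*e^(5*y) - 125)/(24*y), still 0/0.
After 4 applications of L'Hôpital's rule the quotient is (625*e^(5*y))/(24); substituting y = 0 gives 625/24.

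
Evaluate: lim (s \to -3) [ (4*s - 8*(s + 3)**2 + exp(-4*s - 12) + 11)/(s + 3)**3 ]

-32/3

Direct substitution gives 0/0.
Apply L'Hôpital: lim (-16*s - 4*e^(-4*s - 12) - 44)/(3*(s + 3)^2), still 0/0.
Apply L'Hôpital: lim (16*e^(-4*s - 12) - 16)/(6*s + 18), still 0/0.
After 3 applications of L'Hôpital's rule the quotient is (-64*e^(-4*s - 12))/(6); substituting s = -3 gives -32/3.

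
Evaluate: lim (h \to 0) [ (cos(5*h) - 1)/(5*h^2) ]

-5/2

Direct substitution gives 0/0.
Apply L'Hôpital: lim (-5*sin(5*h))/(10*h), still 0/0.
After 2 applications of L'Hôpital's rule the quotient is (-25*cos(5*h))/(10); substituting h = 0 gives -5/2.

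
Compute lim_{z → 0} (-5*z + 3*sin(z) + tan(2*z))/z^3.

13/6

Substitution gives 0/0; apply L'Hôpital's rule 3 times.
After differentiating numerator and denominator 3 times the quotient is (-3*cos(z) + 48*tan(2*z)^4 + 64*tan(2*z)^2 + 16)/(6); at z = 0 this is 13/6.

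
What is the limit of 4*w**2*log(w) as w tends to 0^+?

This is a 0·(−∞) form. Rewrite as 4·ln(w) / w^(−2) and apply L'Hôpital:
the derivative quotient is 4·(1/w) / (−2·w^(−3)) = (-4/2)·w^2 → 0.

0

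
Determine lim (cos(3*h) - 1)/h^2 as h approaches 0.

Direct substitution gives 0/0.
Apply L'Hôpital: lim (-3*sin(3*h))/(2*h), still 0/0.
After 2 applications of L'Hôpital's rule the quotient is (-9*cos(3*h))/(2); substituting h = 0 gives -9/2.

-9/2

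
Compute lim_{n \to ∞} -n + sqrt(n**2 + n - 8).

This has the form ∞ − ∞. Multiply and divide by the conjugate √(n^2 + n - 8) + n.
That gives (n - 8) / (√(n^2 + n - 8) + n).
Divide numerator and denominator by n: the limit is 1/(2·1) = 1/2.

1/2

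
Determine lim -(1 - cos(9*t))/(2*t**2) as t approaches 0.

Substitution gives 0/0.
Use (1 − cos u)/u² → 1/2 with u = 9t: the limit is 9²/(2·(-2)) = -81/4.

-81/4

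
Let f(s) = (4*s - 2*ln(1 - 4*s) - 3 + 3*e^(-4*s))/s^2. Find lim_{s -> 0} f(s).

40

Substitution gives 0/0 (the numerator vanishes to order 2).
Expand each term to order s^2: the coefficient of s^2 in -2·ln(1 - 4s) is 16 and in 3·e^(-4s) is 24.
Lower-order terms cancel with the polynomial part, so the numerator is (40)·s^2 + o(s^2), and the limit is (40)/(1) = 40.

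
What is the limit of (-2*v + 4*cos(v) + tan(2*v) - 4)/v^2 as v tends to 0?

Substitution gives 0/0 (the numerator vanishes to order 2).
Expand each term to order v^2: the coefficient of v^2 in 4·cos(v) is -2 and in tan(2v) is 0.
Lower-order terms cancel with the polynomial part, so the numerator is (-2)·v^2 + o(v^2), and the limit is (-2)/(1) = -2.

-2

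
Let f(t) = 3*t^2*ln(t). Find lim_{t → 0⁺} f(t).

0

This is a 0·(−∞) form. Rewrite as 3·ln(t) / t^(−2) and apply L'Hôpital:
the derivative quotient is 3·(1/t) / (−2·t^(−3)) = (-3/2)·t^2 → 0.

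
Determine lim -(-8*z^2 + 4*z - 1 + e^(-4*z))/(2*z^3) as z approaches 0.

16/3

Direct substitution gives 0/0.
Apply L'Hôpital: lim (-16*z + 4 - 4*e^(-4*z))/(-6*z^2), still 0/0.
Apply L'Hôpital: lim (-16 + 16*e^(-4*z))/(-12*z), still 0/0.
After 3 applications of L'Hôpital's rule the quotient is (-64*e^(-4*z))/(-12); substituting z = 0 gives 16/3.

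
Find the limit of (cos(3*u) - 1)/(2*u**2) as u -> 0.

Direct substitution gives 0/0.
Apply L'Hôpital: lim (-3*sin(3*u))/(4*u), still 0/0.
After 2 applications of L'Hôpital's rule the quotient is (-9*cos(3*u))/(4); substituting u = 0 gives -9/4.

-9/4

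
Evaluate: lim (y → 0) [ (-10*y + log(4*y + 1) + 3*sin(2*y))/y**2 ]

-8

Substitution gives 0/0; apply L'Hôpital's rule 2 times.
After differentiating numerator and denominator 2 times the quotient is (-12*sin(2*y) - 16/(4*y + 1)^2)/(2); at y = 0 this is -8.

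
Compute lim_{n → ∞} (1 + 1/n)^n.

The base → 1 and the exponent → ∞: a 1^∞ form.
Take logarithms: (n)·ln(1 + 1/n). Since ln(1+u) ~ u for small u, this behaves like (n)·(1/n) → 1.
So the limit is e^(1).

e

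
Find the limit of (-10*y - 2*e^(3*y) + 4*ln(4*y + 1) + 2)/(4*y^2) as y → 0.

Substitution gives 0/0 (the numerator vanishes to order 2).
Expand each term to order y^2: the coefficient of y^2 in 4·ln(1 + 4y) is -32 and in -2·e^(3y) is -9.
Lower-order terms cancel with the polynomial part, so the numerator is (-41)·y^2 + o(y^2), and the limit is (-41)/(4) = -41/4.

-41/4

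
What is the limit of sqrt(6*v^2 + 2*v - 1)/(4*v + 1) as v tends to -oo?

-√(6)/4

For large |v|, √(6*v^2 + 2*v - 1) ≈ √6·|v| and the denominator ≈ 4v.
Since v → −∞, |v| = −v, giving −√6/(4) = -√(6)/4.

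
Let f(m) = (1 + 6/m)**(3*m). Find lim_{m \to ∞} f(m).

Let L be the limit and take ln: ln L = lim (3m)·ln(1 + 6/m) = lim (3m)·(6/m + O(1/m²)) = 18.
Hence L = e^(18).

e^(18)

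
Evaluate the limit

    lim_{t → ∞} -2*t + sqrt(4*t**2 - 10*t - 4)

-5/2

An ∞ − ∞ form. Rationalising with the conjugate, the difference becomes (-10t - 4) / (√(4*t^2 - 10*t - 4) + 2t).
For large t the denominator behaves like 2·2t, so the quotient tends to -10/4 = -5/2.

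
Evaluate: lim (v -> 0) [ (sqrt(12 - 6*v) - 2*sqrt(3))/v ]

Substitution gives 0/0. Multiply numerator and denominator by the conjugate √(12 - 6v) + √12.
The numerator becomes (12 - 6v) − 12 = -6v, so the expression simplifies to -6/(√(12 - 6v) + √12).
Letting v → 0 gives -6/(2√12) = -√(3)/2.

-√(3)/2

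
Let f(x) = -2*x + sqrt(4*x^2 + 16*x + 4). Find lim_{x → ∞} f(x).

4

This has the form ∞ − ∞. Multiply and divide by the conjugate √(4*x^2 + 16*x + 4) + 2x.
That gives (16x + 4) / (√(4*x^2 + 16*x + 4) + 2x).
Divide numerator and denominator by x: the limit is 16/(2·2) = 4.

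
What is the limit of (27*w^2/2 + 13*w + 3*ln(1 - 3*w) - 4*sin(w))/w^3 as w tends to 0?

-79/3

Substitution gives 0/0; apply L'Hôpital's rule 3 times.
After differentiating numerator and denominator 3 times the quotient is (4*cos(w) + 162/(3*w - 1)^3)/(6); at w = 0 this is -79/3.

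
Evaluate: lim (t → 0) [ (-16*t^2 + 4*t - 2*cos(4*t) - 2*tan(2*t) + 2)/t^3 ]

-16/3

Substitution gives 0/0 (the numerator vanishes to order 3).
Expand each term to order t^3: the coefficient of t^3 in -2·cos(4t) is 0 and in -2·tan(2t) is -16/3.
Lower-order terms cancel with the polynomial part, so the numerator is (-16/3)·t^3 + o(t^3), and the limit is (-16/3)/(1) = -16/3.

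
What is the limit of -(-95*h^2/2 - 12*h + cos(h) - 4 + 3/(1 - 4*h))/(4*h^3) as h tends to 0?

-48

Substitution gives 0/0 (the numerator vanishes to order 3).
Expand each term to order h^3: the coefficient of h^3 in cos(h) is 0 and in 3·1/(1 - 4h) is 192.
Lower-order terms cancel with the polynomial part, so the numerator is (192)·h^3 + o(h^3), and the limit is (192)/(-4) = -48.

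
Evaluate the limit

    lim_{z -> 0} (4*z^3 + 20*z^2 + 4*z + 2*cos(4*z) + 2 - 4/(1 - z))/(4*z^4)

Substitution gives 0/0; apply L'Hôpital's rule 4 times.
After differentiating numerator and denominator 4 times the quotient is (512*cos(4*z) + 96/(z - 1)^5)/(96); at z = 0 this is 13/3.

13/3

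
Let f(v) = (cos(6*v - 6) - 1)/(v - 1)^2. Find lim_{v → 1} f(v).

-18

Direct substitution gives 0/0.
Apply L'Hôpital: lim (-6*sin(6*v - 6))/(2*v - 2), still 0/0.
After 2 applications of L'Hôpital's rule the quotient is (-36*cos(6*v - 6))/(2); substituting v = 1 gives -18.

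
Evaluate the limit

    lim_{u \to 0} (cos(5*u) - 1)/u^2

-25/2

Direct substitution gives 0/0.
Apply L'Hôpital: lim (-5*sin(5*u))/(2*u), still 0/0.
After 2 applications of L'Hôpital's rule the quotient is (-25*cos(5*u))/(2); substituting u = 0 gives -25/2.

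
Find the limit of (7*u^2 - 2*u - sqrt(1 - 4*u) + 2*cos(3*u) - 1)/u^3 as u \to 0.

Substitution gives 0/0 (the numerator vanishes to order 3).
Expand each term to order u^3: the coefficient of u^3 in 2·cos(3u) is 0 and in −√(1 - 4u) is 4.
Lower-order terms cancel with the polynomial part, so the numerator is (4)·u^3 + o(u^3), and the limit is (4)/(1) = 4.

4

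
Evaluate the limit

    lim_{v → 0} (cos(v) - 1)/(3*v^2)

-1/6

Direct substitution gives 0/0.
Apply L'Hôpital: lim (-sin(v))/(6*v), still 0/0.
After 2 applications of L'Hôpital's rule the quotient is (-cos(v))/(6); substituting v = 0 gives -1/6.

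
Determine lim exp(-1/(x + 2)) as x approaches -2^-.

As x → -2⁻, -1/(x + 2) → +∞, so e^(-1/(x + 2)) → ∞.

∞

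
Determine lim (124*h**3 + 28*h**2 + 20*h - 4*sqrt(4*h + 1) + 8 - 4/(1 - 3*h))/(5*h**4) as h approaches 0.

Substitution gives 0/0 (the numerator vanishes to order 4).
Expand each term to order h^4: the coefficient of h^4 in -4·√(1 + 4h) is 40 and in -4·1/(1 - 3h) is -324.
Lower-order terms cancel with the polynomial part, so the numerator is (-284)·h^4 + o(h^4), and the limit is (-284)/(5) = -284/5.

-284/5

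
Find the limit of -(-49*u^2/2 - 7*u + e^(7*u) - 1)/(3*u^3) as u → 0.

-343/18

Direct substitution gives 0/0.
Apply L'Hôpital: lim (-49*u + 7*e^(7*u) - 7)/(-9*u^2), still 0/0.
Apply L'Hôpital: lim (49*e^(7*u) - 49)/(-18*u), still 0/0.
After 3 applications of L'Hôpital's rule the quotient is (343*e^(7*u))/(-18); substituting u = 0 gives -343/18.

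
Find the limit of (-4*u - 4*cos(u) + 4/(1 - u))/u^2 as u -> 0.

6

Substitution gives 0/0; apply L'Hôpital's rule 2 times.
After differentiating numerator and denominator 2 times the quotient is (4*cos(u) - 8/(u - 1)^3)/(2); at u = 0 this is 6.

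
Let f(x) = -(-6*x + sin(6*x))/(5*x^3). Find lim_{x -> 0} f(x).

36/5

Direct substitution gives 0/0.
Apply L'Hôpital: lim (6*cos(6*x) - 6)/(-15*x^2), still 0/0.
Apply L'Hôpital: lim (-36*sin(6*x))/(-30*x), still 0/0.
After 3 applications of L'Hôpital's rule the quotient is (-216*cos(6*x))/(-30); substituting x = 0 gives 36/5.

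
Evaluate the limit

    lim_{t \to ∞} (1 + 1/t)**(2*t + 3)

Let L be the limit and take ln: ln L = lim (2t + 3)·ln(1 + 1/t) = lim (2t + 3)·(1/t + O(1/t²)) = 2.
Hence L = e^(2).

e^(2)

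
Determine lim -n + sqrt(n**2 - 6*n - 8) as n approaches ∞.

An ∞ − ∞ form. Rationalising with the conjugate, the difference becomes (-6n - 8) / (√(n^2 - 6*n - 8) + n).
For large n the denominator behaves like 2·n, so the quotient tends to -6/2 = -3.

-3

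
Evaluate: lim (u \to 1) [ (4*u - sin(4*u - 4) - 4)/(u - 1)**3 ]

32/3

Direct substitution gives 0/0.
Apply L'Hôpital: lim (4 - 4*cos(4*u - 4))/(3*(u - 1)^2), still 0/0.
Apply L'Hôpital: lim (16*sin(4*u - 4))/(6*u - 6), still 0/0.
After 3 applications of L'Hôpital's rule the quotient is (64*cos(4*u - 4))/(6); substituting u = 1 gives 32/3.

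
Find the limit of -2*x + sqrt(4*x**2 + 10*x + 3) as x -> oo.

5/2

An ∞ − ∞ form. Rationalising with the conjugate, the difference becomes (10x + 3) / (√(4*x^2 + 10*x + 3) + 2x).
For large x the denominator behaves like 2·2x, so the quotient tends to 10/4 = 5/2.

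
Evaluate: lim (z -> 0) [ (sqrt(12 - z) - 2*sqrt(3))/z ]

Substitution gives 0/0. Multiply numerator and denominator by the conjugate √(12 - z) + √12.
The numerator becomes (12 - z) − 12 = -z, so the expression simplifies to -1/(√(12 - z) + √12).
Letting z → 0 gives -1/(2√12) = -√(3)/12.

-√(3)/12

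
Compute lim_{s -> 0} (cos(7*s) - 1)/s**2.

Direct substitution gives 0/0.
Apply L'Hôpital: lim (-7*sin(7*s))/(2*s), still 0/0.
After 2 applications of L'Hôpital's rule the quotient is (-49*cos(7*s))/(2); substituting s = 0 gives -49/2.

-49/2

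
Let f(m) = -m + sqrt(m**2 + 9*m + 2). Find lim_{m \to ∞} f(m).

9/2

An ∞ − ∞ form. Rationalising with the conjugate, the difference becomes (9m + 2) / (√(m^2 + 9*m + 2) + m).
For large m the denominator behaves like 2·m, so the quotient tends to 9/2 = 9/2.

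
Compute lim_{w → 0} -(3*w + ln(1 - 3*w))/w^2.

9/2

Direct substitution gives 0/0.
Apply L'Hôpital: lim (3 - 3/(1 - 3*w))/(-2*w), still 0/0.
After 2 applications of L'Hôpital's rule the quotient is (-9/(1 - 3*w)^2)/(-2); substituting w = 0 gives 9/2.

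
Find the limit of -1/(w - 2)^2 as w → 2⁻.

As w → 2⁻, (w - 2) → 0⁻, so (w - 2)^2 → 0⁺ and -1/(w - 2)^2 → -∞.

-∞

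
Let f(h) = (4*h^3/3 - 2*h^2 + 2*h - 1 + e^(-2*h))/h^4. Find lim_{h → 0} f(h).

Direct substitution gives 0/0.
Apply L'Hôpital: lim (4*h^2 - 4*h + 2 - 2*e^(-2*h))/(4*h^3), still 0/0.
Apply L'Hôpital: lim (8*h - 4 + 4*e^(-2*h))/(12*h^2), still 0/0.
Apply L'Hôpital: lim (8 - 8*e^(-2*h))/(24*h), still 0/0.
After 4 applications of L'Hôpital's rule the quotient is (16*e^(-2*h))/(24); substituting h = 0 gives 2/3.

2/3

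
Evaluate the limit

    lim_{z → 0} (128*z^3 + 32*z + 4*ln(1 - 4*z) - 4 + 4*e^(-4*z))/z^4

Substitution gives 0/0; apply L'Hôpital's rule 4 times.
After differentiating numerator and denominator 4 times the quotient is (1024*e^(-4*z) - 6144/(4*z - 1)^4)/(24); at z = 0 this is -640/3.

-640/3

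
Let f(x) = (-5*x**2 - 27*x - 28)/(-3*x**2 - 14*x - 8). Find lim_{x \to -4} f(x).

13/10

Since x = -4 makes numerator and denominator zero, (x + 4) divides both.
Cancelling it gives (-5*x - 7)/(-3*x - 2); now plug in x = -4 to get 13/10.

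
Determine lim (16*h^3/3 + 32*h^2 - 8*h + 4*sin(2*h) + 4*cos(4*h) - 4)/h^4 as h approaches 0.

128/3

Substitution gives 0/0 (the numerator vanishes to order 4).
Expand each term to order h^4: the coefficient of h^4 in 4·sin(2h) is 0 and in 4·cos(4h) is 128/3.
Lower-order terms cancel with the polynomial part, so the numerator is (128/3)·h^4 + o(h^4), and the limit is (128/3)/(1) = 128/3.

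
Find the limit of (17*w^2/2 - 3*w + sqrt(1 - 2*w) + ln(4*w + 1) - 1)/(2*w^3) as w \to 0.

125/12

Substitution gives 0/0; apply L'Hôpital's rule 3 times.
After differentiating numerator and denominator 3 times the quotient is (128/(4*w + 1)^3 - 3/(1 - 2*w)^(5/2))/(12); at w = 0 this is 125/12.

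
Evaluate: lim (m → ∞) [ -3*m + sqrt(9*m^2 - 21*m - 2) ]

-7/2

An ∞ − ∞ form. Rationalising with the conjugate, the difference becomes (-21m - 2) / (√(9*m^2 - 21*m - 2) + 3m).
For large m the denominator behaves like 2·3m, so the quotient tends to -21/6 = -7/2.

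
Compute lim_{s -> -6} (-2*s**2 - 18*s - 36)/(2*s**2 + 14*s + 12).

-3/5

Since s = -6 makes numerator and denominator zero, (s + 6) divides both.
Cancelling it gives (-2*s - 6)/(2*s + 2); now plug in s = -6 to get -3/5.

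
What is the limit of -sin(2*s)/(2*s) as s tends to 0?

-1

Substitution gives 0/0.
Write it as (2/(-2))·sin(2s)/(2s); since sin(u)/u → 1, the limit is -1.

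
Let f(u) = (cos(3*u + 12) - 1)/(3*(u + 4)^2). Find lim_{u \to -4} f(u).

Direct substitution gives 0/0.
Apply L'Hôpital: lim (-3*sin(3*u + 12))/(6*u + 24), still 0/0.
After 2 applications of L'Hôpital's rule the quotient is (-9*cos(3*u + 12))/(6); substituting u = -4 gives -3/2.

-3/2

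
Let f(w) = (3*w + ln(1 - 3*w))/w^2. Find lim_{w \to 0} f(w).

-9/2

Direct substitution gives 0/0.
Apply L'Hôpital: lim (3 - 3/(1 - 3*w))/(2*w), still 0/0.
After 2 applications of L'Hôpital's rule the quotient is (-9/(1 - 3*w)^2)/(2); substituting w = 0 gives -9/2.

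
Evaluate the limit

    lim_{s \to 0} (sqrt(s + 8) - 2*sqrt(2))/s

√(2)/8

A 0/0 form; rationalise with √(8 + s) + √8. This collapses the numerator to s, leaving 1/(√(8 + s) + √8) → 1/(2√8) = √(2)/8.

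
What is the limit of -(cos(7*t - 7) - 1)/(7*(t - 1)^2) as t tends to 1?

7/2

Direct substitution gives 0/0.
Apply L'Hôpital: lim (-7*sin(7*t - 7))/(14 - 14*t), still 0/0.
After 2 applications of L'Hôpital's rule the quotient is (-49*cos(7*t - 7))/(-14); substituting t = 1 gives 7/2.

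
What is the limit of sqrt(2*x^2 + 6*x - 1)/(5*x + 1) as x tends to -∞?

For large |x|, √(2*x^2 + 6*x - 1) ≈ √2·|x| and the denominator ≈ 5x.
Since x → −∞, |x| = −x, giving −√2/(5) = -√(2)/5.

-√(2)/5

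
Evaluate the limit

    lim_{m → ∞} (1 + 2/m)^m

The base → 1 and the exponent → ∞: a 1^∞ form.
Take logarithms: (m)·ln(1 + 2/m). Since ln(1+u) ~ u for small u, this behaves like (m)·(2/m) → 2.
So the limit is e^(2).

e^(2)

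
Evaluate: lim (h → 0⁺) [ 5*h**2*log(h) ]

0

This is a 0·(−∞) form. Rewrite as 5·ln(h) / h^(−2) and apply L'Hôpital:
the derivative quotient is 5·(1/h) / (−2·h^(−3)) = (-5/2)·h^2 → 0.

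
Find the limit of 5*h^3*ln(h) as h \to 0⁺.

This is a 0·(−∞) form. Rewrite as 5·ln(h) / h^(−3) and apply L'Hôpital:
the derivative quotient is 5·(1/h) / (−3·h^(−4)) = (-5/3)·h^3 → 0.

0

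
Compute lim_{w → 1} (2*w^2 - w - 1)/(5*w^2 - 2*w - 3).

3/8

At w = 1 both the top and bottom vanish — a removable singularity. Factoring out (w - 1) from each leaves (2*w + 1)/(5*w + 3), which at w = 1 equals 3/8.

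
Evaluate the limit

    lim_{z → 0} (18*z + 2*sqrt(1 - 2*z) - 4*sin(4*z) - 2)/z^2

Substitution gives 0/0; apply L'Hôpital's rule 2 times.
After differentiating numerator and denominator 2 times the quotient is (64*sin(4*z) - 2/(1 - 2*z)^(3/2))/(2); at z = 0 this is -1.

-1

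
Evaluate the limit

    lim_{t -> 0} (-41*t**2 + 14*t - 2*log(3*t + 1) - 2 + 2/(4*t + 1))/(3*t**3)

Substitution gives 0/0; apply L'Hôpital's rule 3 times.
After differentiating numerator and denominator 3 times the quotient is (-768/(4*t + 1)^4 - 108/(3*t + 1)^3)/(18); at t = 0 this is -146/3.

-146/3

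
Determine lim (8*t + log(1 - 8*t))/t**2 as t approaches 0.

Direct substitution gives 0/0.
Apply L'Hôpital: lim (8 - 8/(1 - 8*t))/(2*t), still 0/0.
After 2 applications of L'Hôpital's rule the quotient is (-64/(1 - 8*t)^2)/(2); substituting t = 0 gives -32.

-32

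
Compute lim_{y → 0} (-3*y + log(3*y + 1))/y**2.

Direct substitution gives 0/0.
Apply L'Hôpital: lim (-3 + 3/(3*y + 1))/(2*y), still 0/0.
After 2 applications of L'Hôpital's rule the quotient is (-9/(3*y + 1)^2)/(2); substituting y = 0 gives -9/2.

-9/2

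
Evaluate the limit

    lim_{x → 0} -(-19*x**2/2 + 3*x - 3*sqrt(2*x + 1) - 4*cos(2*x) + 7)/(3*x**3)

Substitution gives 0/0; apply L'Hôpital's rule 3 times.
After differentiating numerator and denominator 3 times the quotient is (-32*sin(2*x) - 9/(2*x + 1)^(5/2))/(-18); at x = 0 this is 1/2.

1/2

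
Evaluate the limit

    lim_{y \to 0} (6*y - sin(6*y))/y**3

Direct substitution gives 0/0.
Apply L'Hôpital: lim (6 - 6*cos(6*y))/(3*y^2), still 0/0.
Apply L'Hôpital: lim (36*sin(6*y))/(6*y), still 0/0.
After 3 applications of L'Hôpital's rule the quotient is (216*cos(6*y))/(6); substituting y = 0 gives 36.

36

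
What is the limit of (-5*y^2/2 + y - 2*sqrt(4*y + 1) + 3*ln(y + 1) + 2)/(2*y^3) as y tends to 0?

-7/2

Substitution gives 0/0 (the numerator vanishes to order 3).
Expand each term to order y^3: the coefficient of y^3 in -2·√(1 + 4y) is -8 and in 3·ln(1 + y) is 1.
Lower-order terms cancel with the polynomial part, so the numerator is (-7)·y^3 + o(y^3), and the limit is (-7)/(2) = -7/2.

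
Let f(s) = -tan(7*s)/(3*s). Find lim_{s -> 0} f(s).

Substitution gives 0/0.
Since tan(u)/u → 1 as u → 0, tan(7s)/(7s) → 1 and the limit is 7/(-3) = -7/3.

-7/3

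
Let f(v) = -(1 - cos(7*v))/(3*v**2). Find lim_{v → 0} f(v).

-49/6

Substitution gives 0/0.
Use (1 − cos u)/u² → 1/2 with u = 7v: the limit is 7²/(2·(-3)) = -49/6.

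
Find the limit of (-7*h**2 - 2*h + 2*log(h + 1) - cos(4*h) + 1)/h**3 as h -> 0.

Substitution gives 0/0; apply L'Hôpital's rule 3 times.
After differentiating numerator and denominator 3 times the quotient is (-64*sin(4*h) + 4/(h + 1)^3)/(6); at h = 0 this is 2/3.

2/3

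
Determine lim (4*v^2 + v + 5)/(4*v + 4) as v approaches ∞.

The numerator has higher degree (2 > 1); the quotient behaves like (4/(4))·v^1 for large |v|.
As v → +∞ this diverges to ∞.

∞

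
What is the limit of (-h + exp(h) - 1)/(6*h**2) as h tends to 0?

1/12

Direct substitution gives 0/0.
Apply L'Hôpital: lim (e^(h) - 1)/(12*h), still 0/0.
After 2 applications of L'Hôpital's rule the quotient is (e^(h))/(12); substituting h = 0 gives 1/12.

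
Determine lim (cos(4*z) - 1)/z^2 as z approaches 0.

-8

Direct substitution gives 0/0.
Apply L'Hôpital: lim (-4*sin(4*z))/(2*z), still 0/0.
After 2 applications of L'Hôpital's rule the quotient is (-16*cos(4*z))/(2); substituting z = 0 gives -8.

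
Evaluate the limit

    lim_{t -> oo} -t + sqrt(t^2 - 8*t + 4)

This has the form ∞ − ∞. Multiply and divide by the conjugate √(t^2 - 8*t + 4) + t.
That gives (-8t + 4) / (√(t^2 - 8*t + 4) + t).
Divide numerator and denominator by t: the limit is -8/(2·1) = -4.

-4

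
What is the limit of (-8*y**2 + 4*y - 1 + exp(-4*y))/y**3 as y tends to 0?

Direct substitution gives 0/0.
Apply L'Hôpital: lim (-16*y + 4 - 4*e^(-4*y))/(3*y^2), still 0/0.
Apply L'Hôpital: lim (-16 + 16*e^(-4*y))/(6*y), still 0/0.
After 3 applications of L'Hôpital's rule the quotient is (-64*e^(-4*y))/(6); substituting y = 0 gives -32/3.

-32/3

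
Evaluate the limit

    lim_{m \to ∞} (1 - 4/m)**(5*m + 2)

e^(-20)

The base → 1 and the exponent → ∞: a 1^∞ form.
Take logarithms: (5m + 2)·ln(1 - 4/m). Since ln(1+u) ~ u for small u, this behaves like (5m)·(-4/m) → -20.
So the limit is e^(-20).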